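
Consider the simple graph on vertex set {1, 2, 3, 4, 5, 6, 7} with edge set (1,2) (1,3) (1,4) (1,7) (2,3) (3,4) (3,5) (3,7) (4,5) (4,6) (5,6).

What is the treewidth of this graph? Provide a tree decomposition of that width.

Treewidth 2.
One such decomposition:
Bags: B1 = {1, 3, 4}  B2 = {3, 4, 5}  B3 = {1, 2, 3}  B4 = {4, 5, 6}  B5 = {1, 3, 7}
Tree: B1–B2, B1–B3, B2–B4, B1–B5

The largest bag has 3 vertices, giving width 2; this decomposition certifies tw(G) ≤ 2. On the other hand G contains the 3-clique {1, 2, 3}. A clique must lie in a single bag of any decomposition, so no decomposition can have width below 2. Therefore the treewidth is 2.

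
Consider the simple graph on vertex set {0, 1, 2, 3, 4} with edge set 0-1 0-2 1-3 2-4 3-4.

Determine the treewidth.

2

A width-2 tree decomposition is:
Bags: B1 = {0, 1, 2}  B2 = {1, 2, 3}  B3 = {2, 3, 4}
Tree: B1–B2, B2–B3
Every bag has size at most 3, so the width is 3 − 1 = 2 and tw(G) ≤ 2. Since 2–0–1–3–4–2 is a cycle in G, G is not acyclic. Forests are exactly the graphs of treewidth ≤ 1, so tw(G) ≥ 2. Combining the bounds, tw(G) = 2.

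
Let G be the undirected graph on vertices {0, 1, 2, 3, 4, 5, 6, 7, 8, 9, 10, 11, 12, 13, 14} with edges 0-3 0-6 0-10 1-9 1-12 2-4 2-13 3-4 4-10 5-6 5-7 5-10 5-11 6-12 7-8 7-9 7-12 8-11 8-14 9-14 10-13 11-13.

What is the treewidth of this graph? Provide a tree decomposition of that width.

Every bag has size at most 4, so the width is 4 − 1 = 3 and tw(G) ≤ 3. For the lower bound: the 4 vertex sets {2,3,4}, {0}, {10}, {5,6,11,13} are disjoint, each induces a connected subgraph, and every pair is joined by at least one edge of G. Contracting each set to a single vertex therefore yields K_{4} as a minor, and since treewidth is minor-monotone, tw(G) ≥ tw(K_{4}) = 3. The upper and lower bounds meet at 3, so that is the treewidth.

Treewidth 3.
One optimal decomposition is:
Bags: B1 = {0, 2, 3, 4}  B2 = {0, 2, 4, 10}  B3 = {0, 2, 10, 13}  B4 = {0, 6, 10, 13}  B5 = {5, 6, 10, 13}  B6 = {5, 6, 11, 13}  B7 = {5, 6, 11, 12}  B8 = {5, 7, 11, 12}  B9 = {7, 8, 11, 12}  B10 = {1, 7, 8, 12}  B11 = {1, 7, 8, 9}  B12 = {1, 8, 9, 14}
Tree: B1–B2, B2–B3, B3–B4, B4–B5, B5–B6, B6–B7, B7–B8, B8–B9, B9–B10, B10–B11, B11–B12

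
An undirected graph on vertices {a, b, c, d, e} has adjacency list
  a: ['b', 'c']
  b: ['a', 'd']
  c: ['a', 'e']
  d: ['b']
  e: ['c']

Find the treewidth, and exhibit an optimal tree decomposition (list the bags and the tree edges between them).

Every bag has size at most 2, so the width is 2 − 1 = 1 and tw(G) ≤ 1. G has an edge, so its treewidth is at least 1. The upper and lower bounds meet at 1, so that is the treewidth.

Treewidth 1.
Bags: B1 = {c, e}  B2 = {a, c}  B3 = {a, b}  B4 = {b, d}
Tree: B1–B2, B2–B3, B3–B4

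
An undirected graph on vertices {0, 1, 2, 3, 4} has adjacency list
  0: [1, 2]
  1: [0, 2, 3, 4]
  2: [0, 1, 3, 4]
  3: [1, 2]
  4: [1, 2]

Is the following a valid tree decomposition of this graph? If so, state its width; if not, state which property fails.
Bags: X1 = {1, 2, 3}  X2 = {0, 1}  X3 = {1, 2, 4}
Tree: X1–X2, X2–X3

No — edge (2,0) lies in no bag.

A tree decomposition must satisfy three properties: every vertex lies in some bag; for every edge, both endpoints lie together in some bag; and for every vertex, the bags containing it form a connected subtree. Here edge (2,0) lies in no bag, so the decomposition is invalid.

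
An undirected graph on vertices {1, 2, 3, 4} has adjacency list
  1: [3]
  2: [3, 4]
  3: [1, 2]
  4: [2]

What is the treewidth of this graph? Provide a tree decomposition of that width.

The largest bag has 2 vertices, giving width 1; this decomposition certifies tw(G) ≤ 1. Since G has at least one edge (e.g. 4–2), it is not an edgeless graph, so tw(G) ≥ 1. The upper and lower bounds meet at 1, so that is the treewidth.

Treewidth 1.
Bags: B1 = {2, 4}  B2 = {2, 3}  B3 = {1, 3}
Tree: B1–B2, B2–B3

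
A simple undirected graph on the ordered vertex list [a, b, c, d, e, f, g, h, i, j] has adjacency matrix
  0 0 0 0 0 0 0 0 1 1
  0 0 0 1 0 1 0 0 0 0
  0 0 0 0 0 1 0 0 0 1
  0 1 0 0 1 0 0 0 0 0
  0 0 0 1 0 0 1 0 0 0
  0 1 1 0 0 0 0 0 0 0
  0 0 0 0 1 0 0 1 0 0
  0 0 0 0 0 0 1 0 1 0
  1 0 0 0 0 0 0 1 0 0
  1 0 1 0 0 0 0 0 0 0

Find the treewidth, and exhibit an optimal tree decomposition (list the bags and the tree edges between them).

Every bag has size at most 3, so the width is 3 − 1 = 2 and tw(G) ≤ 2. The edges f–b–d–e–g–h–i–a–j–c–f form a cycle, so G is not a tree and its treewidth is at least 2. Therefore the treewidth is 2.

Treewidth 2.
One optimal decomposition is:
Bags: B1 = {b, d, f}  B2 = {d, e, f}  B3 = {e, f, g}  B4 = {f, g, h}  B5 = {f, h, i}  B6 = {a, f, i}  B7 = {a, f, j}  B8 = {c, f, j}
Tree: B1–B2, B2–B3, B3–B4, B4–B5, B5–B6, B6–B7, B7–B8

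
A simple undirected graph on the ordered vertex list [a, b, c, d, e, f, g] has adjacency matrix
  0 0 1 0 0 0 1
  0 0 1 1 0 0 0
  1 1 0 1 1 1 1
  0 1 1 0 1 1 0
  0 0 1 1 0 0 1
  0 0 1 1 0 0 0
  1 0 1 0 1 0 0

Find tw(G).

2

A width-2 tree decomposition is:
Bags: B1 = {a, c, g}  B2 = {c, e, g}  B3 = {c, d, e}  B4 = {b, c, d}  B5 = {c, d, f}
Tree: B1–B2, B2–B3, B3–B4, B4–B5
Each bag holds 3 vertices, so the decomposition has width 2, which upper-bounds the treewidth. Conversely, {c, d, e} is a clique of size 3, and the vertices of any clique must share a bag in every tree decomposition; so some bag has ≥ 3 vertices and tw(G) ≥ 2. Combining the bounds, tw(G) = 2.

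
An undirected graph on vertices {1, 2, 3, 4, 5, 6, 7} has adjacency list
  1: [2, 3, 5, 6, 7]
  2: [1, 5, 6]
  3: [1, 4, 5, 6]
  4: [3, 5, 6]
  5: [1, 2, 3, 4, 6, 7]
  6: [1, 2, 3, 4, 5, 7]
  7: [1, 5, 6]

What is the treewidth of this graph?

3

A width-3 tree decomposition is:
Bags: B1 = {1, 3, 5, 6}  B2 = {1, 5, 6, 7}  B3 = {1, 2, 5, 6}  B4 = {3, 4, 5, 6}
Tree: B1–B2, B1–B3, B1–B4
Every bag has size at most 4, so the width is 4 − 1 = 3 and tw(G) ≤ 3. For the lower bound, the 4 vertices {1, 2, 5, 6} are pairwise adjacent, and any tree decomposition puts a clique entirely inside one bag — forcing width ≥ 3. The upper and lower bounds meet at 3, so that is the treewidth.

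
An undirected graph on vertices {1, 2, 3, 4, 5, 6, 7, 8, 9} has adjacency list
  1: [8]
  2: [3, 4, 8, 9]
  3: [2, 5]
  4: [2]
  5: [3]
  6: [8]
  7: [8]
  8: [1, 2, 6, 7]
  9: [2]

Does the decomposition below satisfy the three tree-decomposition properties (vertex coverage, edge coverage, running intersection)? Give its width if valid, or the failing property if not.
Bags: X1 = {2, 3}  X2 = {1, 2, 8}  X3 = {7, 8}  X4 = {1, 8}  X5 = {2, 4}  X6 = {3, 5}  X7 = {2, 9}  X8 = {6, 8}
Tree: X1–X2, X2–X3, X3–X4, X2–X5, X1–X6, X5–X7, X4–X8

A tree decomposition must satisfy three properties: every vertex lies in some bag; for every edge, both endpoints lie together in some bag; and for every vertex, the bags containing it form a connected subtree. Here bags containing vertex 1 are not connected in the tree, so the decomposition is invalid.

No — bags containing vertex 1 are not connected in the tree.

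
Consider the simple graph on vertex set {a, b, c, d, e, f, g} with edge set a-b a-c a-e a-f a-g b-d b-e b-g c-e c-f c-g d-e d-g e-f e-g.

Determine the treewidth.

A width-3 tree decomposition is:
Bags: B1 = {a, b, e, g}  B2 = {a, c, e, g}  B3 = {a, c, e, f}  B4 = {b, d, e, g}
Tree: B1–B2, B2–B3, B1–B4
The largest bag has 4 vertices, giving width 3; this decomposition certifies tw(G) ≤ 3. For the lower bound, the 4 vertices {b, d, e, g} are pairwise adjacent, and any tree decomposition puts a clique entirely inside one bag — forcing width ≥ 3. The upper and lower bounds meet at 3, so that is the treewidth.

3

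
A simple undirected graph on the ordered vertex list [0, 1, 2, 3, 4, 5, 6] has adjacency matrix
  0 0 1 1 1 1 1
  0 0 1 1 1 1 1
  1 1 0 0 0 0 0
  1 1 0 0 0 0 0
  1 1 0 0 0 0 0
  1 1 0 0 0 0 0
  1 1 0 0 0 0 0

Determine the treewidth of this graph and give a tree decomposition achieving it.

Treewidth 2.
One such decomposition:
Bags: B1 = {0, 1, 2}  B2 = {0, 1, 6}  B3 = {0, 1, 3}  B4 = {0, 1, 4}  B5 = {0, 1, 5}
Tree: B1–B2, B2–B3, B3–B4, B4–B5

Every bag has size at most 3, so the width is 3 − 1 = 2 and tw(G) ≤ 2. For the lower bound, G contains the cycle 1–2–0–6–1, so G is not a forest; only forests have treewidth ≤ 1, hence tw(G) ≥ 2. The upper and lower bounds meet at 2, so that is the treewidth.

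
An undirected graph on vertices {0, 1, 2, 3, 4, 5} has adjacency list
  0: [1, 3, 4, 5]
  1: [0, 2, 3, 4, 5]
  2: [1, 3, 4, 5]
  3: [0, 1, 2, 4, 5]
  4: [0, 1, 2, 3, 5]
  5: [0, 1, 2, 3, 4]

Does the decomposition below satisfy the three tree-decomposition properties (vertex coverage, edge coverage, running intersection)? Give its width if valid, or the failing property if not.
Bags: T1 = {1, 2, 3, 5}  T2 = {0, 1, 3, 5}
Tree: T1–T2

No — vertex 4 appears in no bag.

A tree decomposition must satisfy three properties: every vertex lies in some bag; for every edge, both endpoints lie together in some bag; and for every vertex, the bags containing it form a connected subtree. Here vertex 4 appears in no bag, so the decomposition is invalid.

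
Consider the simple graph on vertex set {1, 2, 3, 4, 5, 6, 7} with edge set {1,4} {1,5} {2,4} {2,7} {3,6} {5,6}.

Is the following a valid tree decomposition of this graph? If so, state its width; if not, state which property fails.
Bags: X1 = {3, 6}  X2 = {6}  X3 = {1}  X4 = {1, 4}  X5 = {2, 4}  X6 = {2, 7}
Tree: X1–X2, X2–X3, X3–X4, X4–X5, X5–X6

A tree decomposition must satisfy three properties: every vertex lies in some bag; for every edge, both endpoints lie together in some bag; and for every vertex, the bags containing it form a connected subtree. Here vertex 5 appears in no bag, so the decomposition is invalid.

No — vertex 5 appears in no bag.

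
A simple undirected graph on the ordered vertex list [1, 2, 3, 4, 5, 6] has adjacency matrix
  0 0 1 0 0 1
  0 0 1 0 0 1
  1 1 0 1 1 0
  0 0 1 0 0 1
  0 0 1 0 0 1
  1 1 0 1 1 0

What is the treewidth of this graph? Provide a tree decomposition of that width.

Treewidth 2.
One optimal decomposition is:
Bags: B1 = {1, 3, 6}  B2 = {3, 4, 6}  B3 = {3, 5, 6}  B4 = {2, 3, 6}
Tree: B1–B2, B2–B3, B3–B4

Every bag has size at most 3, so the width is 3 − 1 = 2 and tw(G) ≤ 2. The edges 1–6–4–3–1 form a cycle, so G is not a tree and its treewidth is at least 2. Therefore the treewidth is 2.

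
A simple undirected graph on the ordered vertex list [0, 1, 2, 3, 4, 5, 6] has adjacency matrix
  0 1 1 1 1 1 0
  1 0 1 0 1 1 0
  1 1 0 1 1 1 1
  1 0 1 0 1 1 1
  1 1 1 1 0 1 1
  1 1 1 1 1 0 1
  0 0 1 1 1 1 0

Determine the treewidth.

A width-4 tree decomposition is:
Bags: B1 = {0, 2, 3, 4, 5}  B2 = {2, 3, 4, 5, 6}  B3 = {0, 1, 2, 4, 5}
Tree: B1–B2, B1–B3
The largest bag has 5 vertices, giving width 4; this decomposition certifies tw(G) ≤ 4. For the lower bound, the 5 vertices {0, 1, 2, 4, 5} are pairwise adjacent, and any tree decomposition puts a clique entirely inside one bag — forcing width ≥ 4. The upper and lower bounds meet at 4, so that is the treewidth.

4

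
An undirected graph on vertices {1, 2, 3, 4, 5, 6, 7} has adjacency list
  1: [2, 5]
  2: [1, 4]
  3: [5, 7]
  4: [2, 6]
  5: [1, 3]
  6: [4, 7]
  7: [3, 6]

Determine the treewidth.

2

A width-2 tree decomposition is:
Bags: B1 = {3, 5, 7}  B2 = {1, 5, 7}  B3 = {1, 2, 7}  B4 = {2, 4, 7}  B5 = {4, 6, 7}
Tree: B1–B2, B2–B3, B3–B4, B4–B5
Every bag has size at most 3, so the width is 3 − 1 = 2 and tw(G) ≤ 2. The edges 7–3–5–1–2–4–6–7 form a cycle, so G is not a tree and its treewidth is at least 2. Therefore the treewidth is 2.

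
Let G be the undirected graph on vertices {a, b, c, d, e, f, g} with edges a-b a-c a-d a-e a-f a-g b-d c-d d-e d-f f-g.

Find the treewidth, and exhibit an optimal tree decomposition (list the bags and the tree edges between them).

Treewidth 2.
Bags: B1 = {a, d, e}  B2 = {a, c, d}  B3 = {a, d, f}  B4 = {a, b, d}  B5 = {a, f, g}
Tree: B1–B2, B2–B3, B2–B4, B3–B5

The largest bag has 3 vertices, giving width 2; this decomposition certifies tw(G) ≤ 2. Conversely, {a, d, e} is a clique of size 3, and the vertices of any clique must share a bag in every tree decomposition; so some bag has ≥ 3 vertices and tw(G) ≥ 2. The upper and lower bounds meet at 2, so that is the treewidth.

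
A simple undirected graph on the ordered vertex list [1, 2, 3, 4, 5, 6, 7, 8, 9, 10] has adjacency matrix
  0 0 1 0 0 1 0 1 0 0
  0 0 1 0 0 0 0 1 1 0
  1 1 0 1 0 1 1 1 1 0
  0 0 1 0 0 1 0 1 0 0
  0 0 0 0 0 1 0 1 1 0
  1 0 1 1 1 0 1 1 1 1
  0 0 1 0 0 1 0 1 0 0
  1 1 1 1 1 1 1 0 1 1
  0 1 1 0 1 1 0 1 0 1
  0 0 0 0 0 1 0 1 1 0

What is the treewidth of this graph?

3

A width-3 tree decomposition is:
Bags: B1 = {3, 6, 8, 9}  B2 = {3, 6, 7, 8}  B3 = {1, 3, 6, 8}  B4 = {6, 8, 9, 10}  B5 = {2, 3, 8, 9}  B6 = {5, 6, 8, 9}  B7 = {3, 4, 6, 8}
Tree: B1–B2, B2–B3, B1–B4, B1–B5, B1–B6, B2–B7
Each bag holds 4 vertices, so the decomposition has width 3, which upper-bounds the treewidth. For the lower bound, the 4 vertices {2, 3, 8, 9} are pairwise adjacent, and any tree decomposition puts a clique entirely inside one bag — forcing width ≥ 3. The upper and lower bounds meet at 3, so that is the treewidth.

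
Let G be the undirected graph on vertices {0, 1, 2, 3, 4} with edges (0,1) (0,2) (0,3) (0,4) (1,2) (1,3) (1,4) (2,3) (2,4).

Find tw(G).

A width-3 tree decomposition is:
Bags: B1 = {0, 1, 2, 3}  B2 = {0, 1, 2, 4}
Tree: B1–B2
Every bag has size at most 4, so the width is 4 − 1 = 3 and tw(G) ≤ 3. For the lower bound, the 4 vertices {0, 1, 2, 3} are pairwise adjacent, and any tree decomposition puts a clique entirely inside one bag — forcing width ≥ 3. Therefore the treewidth is 3.

3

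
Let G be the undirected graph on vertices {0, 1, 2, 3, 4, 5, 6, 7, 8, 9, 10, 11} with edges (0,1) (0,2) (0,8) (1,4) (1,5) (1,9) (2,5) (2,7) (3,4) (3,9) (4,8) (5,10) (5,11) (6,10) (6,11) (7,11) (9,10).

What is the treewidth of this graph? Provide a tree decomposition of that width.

Treewidth 3.
One optimal decomposition is:
Bags: B1 = {0, 3, 4, 8}  B2 = {0, 1, 3, 4}  B3 = {0, 1, 3, 9}  B4 = {0, 1, 2, 9}  B5 = {1, 2, 5, 9}  B6 = {2, 5, 9, 10}  B7 = {2, 5, 7, 10}  B8 = {5, 7, 10, 11}  B9 = {6, 7, 10, 11}
Tree: B1–B2, B2–B3, B3–B4, B4–B5, B5–B6, B6–B7, B7–B8, B8–B9

Each bag holds 4 vertices, so the decomposition has width 3, which upper-bounds the treewidth. For the lower bound: the 4 vertex sets {3,4,8}, {0}, {1}, {2,5,9,10} are disjoint, each induces a connected subgraph, and every pair is joined by at least one edge of G. Contracting each set to a single vertex therefore yields K_{4} as a minor, and since treewidth is minor-monotone, tw(G) ≥ tw(K_{4}) = 3. Combining the bounds, tw(G) = 3.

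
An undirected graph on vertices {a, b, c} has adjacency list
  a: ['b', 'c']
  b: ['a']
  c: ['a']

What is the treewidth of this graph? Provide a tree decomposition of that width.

The largest bag has 2 vertices, giving width 1; this decomposition certifies tw(G) ≤ 1. Since G has at least one edge (e.g. a–c), it is not an edgeless graph, so tw(G) ≥ 1. Hence tw(G) = 1 exactly.

Treewidth 1.
One such decomposition:
Bags: B1 = {a, c}  B2 = {a, b}
Tree: B1–B2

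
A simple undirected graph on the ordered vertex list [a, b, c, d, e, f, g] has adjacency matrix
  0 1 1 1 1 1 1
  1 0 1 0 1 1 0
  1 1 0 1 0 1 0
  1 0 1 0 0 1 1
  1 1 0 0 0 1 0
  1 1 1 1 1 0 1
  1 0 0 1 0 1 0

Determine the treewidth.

3

A width-3 tree decomposition is:
Bags: B1 = {a, c, d, f}  B2 = {a, b, c, f}  B3 = {a, d, f, g}  B4 = {a, b, e, f}
Tree: B1–B2, B1–B3, B2–B4
The largest bag has 4 vertices, giving width 3; this decomposition certifies tw(G) ≤ 3. On the other hand G contains the 4-clique {a, d, f, g}. A clique must lie in a single bag of any decomposition, so no decomposition can have width below 3. Therefore the treewidth is 3.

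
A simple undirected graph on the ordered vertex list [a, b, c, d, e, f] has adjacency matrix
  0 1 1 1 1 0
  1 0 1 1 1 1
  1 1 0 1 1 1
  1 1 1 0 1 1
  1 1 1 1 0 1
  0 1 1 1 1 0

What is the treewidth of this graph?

A width-4 tree decomposition is:
Bags: B1 = {b, c, d, e, f}  B2 = {a, b, c, d, e}
Tree: B1–B2
The largest bag has 5 vertices, giving width 4; this decomposition certifies tw(G) ≤ 4. Conversely, {b, c, d, e, f} is a clique of size 5, and the vertices of any clique must share a bag in every tree decomposition; so some bag has ≥ 5 vertices and tw(G) ≥ 4. The upper and lower bounds meet at 4, so that is the treewidth.

4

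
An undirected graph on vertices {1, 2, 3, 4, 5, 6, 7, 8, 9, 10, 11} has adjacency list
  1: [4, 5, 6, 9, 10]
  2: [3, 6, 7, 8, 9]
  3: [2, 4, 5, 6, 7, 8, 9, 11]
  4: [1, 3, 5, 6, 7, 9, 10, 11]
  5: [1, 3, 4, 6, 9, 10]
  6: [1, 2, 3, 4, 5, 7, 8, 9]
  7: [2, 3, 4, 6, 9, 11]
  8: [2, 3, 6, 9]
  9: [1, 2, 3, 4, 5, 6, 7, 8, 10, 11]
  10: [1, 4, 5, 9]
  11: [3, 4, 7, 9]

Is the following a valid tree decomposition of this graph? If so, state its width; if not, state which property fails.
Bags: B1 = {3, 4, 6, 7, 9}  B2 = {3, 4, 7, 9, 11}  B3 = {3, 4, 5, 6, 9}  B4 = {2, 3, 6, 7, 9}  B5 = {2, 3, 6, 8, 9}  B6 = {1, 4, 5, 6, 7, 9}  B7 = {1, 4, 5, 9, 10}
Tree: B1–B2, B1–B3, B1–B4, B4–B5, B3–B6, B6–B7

A tree decomposition must satisfy three properties: every vertex lies in some bag; for every edge, both endpoints lie together in some bag; and for every vertex, the bags containing it form a connected subtree. Here bags containing vertex 7 are not connected in the tree, so the decomposition is invalid.

No — bags containing vertex 7 are not connected in the tree.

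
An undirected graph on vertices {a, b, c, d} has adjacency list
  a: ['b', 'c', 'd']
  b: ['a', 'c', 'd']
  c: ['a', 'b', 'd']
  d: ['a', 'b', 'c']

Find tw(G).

A width-3 tree decomposition is:
Bags: B1 = {a, b, c, d}
Tree: (single bag)
A single bag containing all 4 vertices is trivially a valid decomposition of width 3. On the other hand G contains the 4-clique {a, b, c, d}. A clique must lie in a single bag of any decomposition, so no decomposition can have width below 3. Hence tw(G) = 3 exactly.

3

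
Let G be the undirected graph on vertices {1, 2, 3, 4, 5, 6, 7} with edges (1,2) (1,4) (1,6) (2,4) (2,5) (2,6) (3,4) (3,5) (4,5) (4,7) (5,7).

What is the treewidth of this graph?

A width-2 tree decomposition is:
Bags: B1 = {2, 4, 5}  B2 = {1, 2, 4}  B3 = {1, 2, 6}  B4 = {3, 4, 5}  B5 = {4, 5, 7}
Tree: B1–B2, B2–B3, B1–B4, B1–B5
Each bag holds 3 vertices, so the decomposition has width 2, which upper-bounds the treewidth. Conversely, {1, 2, 4} is a clique of size 3, and the vertices of any clique must share a bag in every tree decomposition; so some bag has ≥ 3 vertices and tw(G) ≥ 2. Therefore the treewidth is 2.

2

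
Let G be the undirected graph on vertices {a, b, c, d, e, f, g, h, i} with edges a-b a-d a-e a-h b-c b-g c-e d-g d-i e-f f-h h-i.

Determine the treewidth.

3

A width-3 tree decomposition is:
Bags: B1 = {d, f, h, i}  B2 = {a, d, f, h}  B3 = {a, d, e, f}  B4 = {a, d, e, g}  B5 = {a, b, e, g}  B6 = {b, c, e, g}
Tree: B1–B2, B2–B3, B3–B4, B4–B5, B5–B6
Every bag has size at most 4, so the width is 4 − 1 = 3 and tw(G) ≤ 3. For the lower bound: the 4 vertex sets {f,h,i}, {d}, {a}, {b,c,e,g} are disjoint, each induces a connected subgraph, and every pair is joined by at least one edge of G. Contracting each set to a single vertex therefore yields K_{4} as a minor, and since treewidth is minor-monotone, tw(G) ≥ tw(K_{4}) = 3. Therefore the treewidth is 3.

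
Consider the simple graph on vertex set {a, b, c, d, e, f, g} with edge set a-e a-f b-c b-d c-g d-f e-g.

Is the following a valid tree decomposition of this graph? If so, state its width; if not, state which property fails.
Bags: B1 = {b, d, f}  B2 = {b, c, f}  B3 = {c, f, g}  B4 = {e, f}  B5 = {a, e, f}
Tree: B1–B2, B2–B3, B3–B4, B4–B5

A tree decomposition must satisfy three properties: every vertex lies in some bag; for every edge, both endpoints lie together in some bag; and for every vertex, the bags containing it form a connected subtree. Here edge (g,e) lies in no bag, so the decomposition is invalid.

No — edge (g,e) lies in no bag.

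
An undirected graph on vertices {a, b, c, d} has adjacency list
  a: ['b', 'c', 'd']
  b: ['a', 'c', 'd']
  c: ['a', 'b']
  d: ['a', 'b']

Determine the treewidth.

2

A width-2 tree decomposition is:
Bags: B1 = {a, b, c}  B2 = {a, b, d}
Tree: B1–B2
The largest bag has 3 vertices, giving width 2; this decomposition certifies tw(G) ≤ 2. Conversely, {a, b, d} is a clique of size 3, and the vertices of any clique must share a bag in every tree decomposition; so some bag has ≥ 3 vertices and tw(G) ≥ 2. Hence tw(G) = 2 exactly.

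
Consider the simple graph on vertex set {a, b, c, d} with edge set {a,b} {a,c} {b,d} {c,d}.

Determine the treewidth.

2

A width-2 tree decomposition is:
Bags: B1 = {b, c, d}  B2 = {a, b, c}
Tree: B1–B2
Every bag has size at most 3, so the width is 3 − 1 = 2 and tw(G) ≤ 2. Since b–d–c–a–b is a cycle in G, G is not acyclic. Forests are exactly the graphs of treewidth ≤ 1, so tw(G) ≥ 2. Hence tw(G) = 2 exactly.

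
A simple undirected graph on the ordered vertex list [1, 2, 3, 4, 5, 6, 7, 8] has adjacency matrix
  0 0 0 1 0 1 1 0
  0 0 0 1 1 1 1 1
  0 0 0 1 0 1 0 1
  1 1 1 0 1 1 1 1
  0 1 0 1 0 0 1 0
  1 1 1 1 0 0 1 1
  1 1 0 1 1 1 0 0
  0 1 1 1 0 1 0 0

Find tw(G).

A width-3 tree decomposition is:
Bags: B1 = {2, 4, 6, 8}  B2 = {3, 4, 6, 8}  B3 = {2, 4, 6, 7}  B4 = {2, 4, 5, 7}  B5 = {1, 4, 6, 7}
Tree: B1–B2, B1–B3, B3–B4, B3–B5
Every bag has size at most 4, so the width is 4 − 1 = 3 and tw(G) ≤ 3. Conversely, {2, 4, 5, 7} is a clique of size 4, and the vertices of any clique must share a bag in every tree decomposition; so some bag has ≥ 4 vertices and tw(G) ≥ 3. Combining the bounds, tw(G) = 3.

3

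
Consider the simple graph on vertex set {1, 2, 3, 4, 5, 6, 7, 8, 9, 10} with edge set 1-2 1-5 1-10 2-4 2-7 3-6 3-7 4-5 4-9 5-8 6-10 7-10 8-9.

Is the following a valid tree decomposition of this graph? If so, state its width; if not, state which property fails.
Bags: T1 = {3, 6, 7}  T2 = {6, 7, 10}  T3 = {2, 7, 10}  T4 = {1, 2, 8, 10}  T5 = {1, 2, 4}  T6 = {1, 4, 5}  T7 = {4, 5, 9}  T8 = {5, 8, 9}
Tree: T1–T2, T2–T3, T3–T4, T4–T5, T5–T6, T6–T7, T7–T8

No — bags containing vertex 8 are not connected in the tree.

A tree decomposition must satisfy three properties: every vertex lies in some bag; for every edge, both endpoints lie together in some bag; and for every vertex, the bags containing it form a connected subtree. Here bags containing vertex 8 are not connected in the tree, so the decomposition is invalid.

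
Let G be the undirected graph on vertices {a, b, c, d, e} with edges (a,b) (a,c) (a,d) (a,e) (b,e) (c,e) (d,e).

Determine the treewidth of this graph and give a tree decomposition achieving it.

Every bag has size at most 3, so the width is 3 − 1 = 2 and tw(G) ≤ 2. For the lower bound, the 3 vertices {a, d, e} are pairwise adjacent, and any tree decomposition puts a clique entirely inside one bag — forcing width ≥ 2. Therefore the treewidth is 2.

Treewidth 2.
One such decomposition:
Bags: B1 = {a, c, e}  B2 = {a, d, e}  B3 = {a, b, e}
Tree: B1–B2, B2–B3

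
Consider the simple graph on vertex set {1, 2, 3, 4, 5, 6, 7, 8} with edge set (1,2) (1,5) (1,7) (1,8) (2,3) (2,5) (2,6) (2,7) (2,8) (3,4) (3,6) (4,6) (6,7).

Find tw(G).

2

A width-2 tree decomposition is:
Bags: B1 = {2, 3, 6}  B2 = {2, 6, 7}  B3 = {1, 2, 7}  B4 = {1, 2, 5}  B5 = {3, 4, 6}  B6 = {1, 2, 8}
Tree: B1–B2, B2–B3, B3–B4, B1–B5, B3–B6
The largest bag has 3 vertices, giving width 2; this decomposition certifies tw(G) ≤ 2. For the lower bound, the 3 vertices {1, 2, 8} are pairwise adjacent, and any tree decomposition puts a clique entirely inside one bag — forcing width ≥ 2. Hence tw(G) = 2 exactly.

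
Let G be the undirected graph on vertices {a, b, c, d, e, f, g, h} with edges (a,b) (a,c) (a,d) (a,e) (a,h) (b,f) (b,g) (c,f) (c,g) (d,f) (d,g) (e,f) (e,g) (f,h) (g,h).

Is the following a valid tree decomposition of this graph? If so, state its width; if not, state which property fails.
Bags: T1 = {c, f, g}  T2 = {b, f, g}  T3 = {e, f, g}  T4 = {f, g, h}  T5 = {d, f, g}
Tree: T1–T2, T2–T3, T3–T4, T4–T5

A tree decomposition must satisfy three properties: every vertex lies in some bag; for every edge, both endpoints lie together in some bag; and for every vertex, the bags containing it form a connected subtree. Here vertex a appears in no bag, so the decomposition is invalid.

No — vertex a appears in no bag.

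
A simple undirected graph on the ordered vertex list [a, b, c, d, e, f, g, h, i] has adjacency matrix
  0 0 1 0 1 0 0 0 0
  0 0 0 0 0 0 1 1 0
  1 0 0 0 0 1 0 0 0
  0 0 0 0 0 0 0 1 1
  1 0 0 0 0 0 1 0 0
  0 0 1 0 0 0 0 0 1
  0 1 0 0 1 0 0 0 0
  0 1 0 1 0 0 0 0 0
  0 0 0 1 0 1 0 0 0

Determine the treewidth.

A width-2 tree decomposition is:
Bags: B1 = {a, c, f}  B2 = {a, f, i}  B3 = {a, d, i}  B4 = {a, d, h}  B5 = {a, b, h}  B6 = {a, b, g}  B7 = {a, e, g}
Tree: B1–B2, B2–B3, B3–B4, B4–B5, B5–B6, B6–B7
Every bag has size at most 3, so the width is 3 − 1 = 2 and tw(G) ≤ 2. Since a–c–f–i–d–h–b–g–e–a is a cycle in G, G is not acyclic. Forests are exactly the graphs of treewidth ≤ 1, so tw(G) ≥ 2. The upper and lower bounds meet at 2, so that is the treewidth.

2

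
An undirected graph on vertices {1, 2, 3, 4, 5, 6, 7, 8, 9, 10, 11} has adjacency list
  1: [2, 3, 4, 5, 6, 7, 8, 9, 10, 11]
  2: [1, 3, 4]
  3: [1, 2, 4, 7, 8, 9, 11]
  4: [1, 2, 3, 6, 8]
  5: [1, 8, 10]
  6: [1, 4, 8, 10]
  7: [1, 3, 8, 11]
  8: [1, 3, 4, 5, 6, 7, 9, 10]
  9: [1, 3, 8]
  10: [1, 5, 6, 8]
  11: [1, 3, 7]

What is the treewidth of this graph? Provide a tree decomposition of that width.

Treewidth 3.
Bags: B1 = {1, 3, 8, 9}  B2 = {1, 3, 7, 8}  B3 = {1, 3, 4, 8}  B4 = {1, 3, 7, 11}  B5 = {1, 2, 3, 4}  B6 = {1, 4, 6, 8}  B7 = {1, 6, 8, 10}  B8 = {1, 5, 8, 10}
Tree: B1–B2, B1–B3, B2–B4, B3–B5, B3–B6, B6–B7, B7–B8

The largest bag has 4 vertices, giving width 3; this decomposition certifies tw(G) ≤ 3. For the lower bound, the 4 vertices {1, 5, 8, 10} are pairwise adjacent, and any tree decomposition puts a clique entirely inside one bag — forcing width ≥ 3. The upper and lower bounds meet at 3, so that is the treewidth.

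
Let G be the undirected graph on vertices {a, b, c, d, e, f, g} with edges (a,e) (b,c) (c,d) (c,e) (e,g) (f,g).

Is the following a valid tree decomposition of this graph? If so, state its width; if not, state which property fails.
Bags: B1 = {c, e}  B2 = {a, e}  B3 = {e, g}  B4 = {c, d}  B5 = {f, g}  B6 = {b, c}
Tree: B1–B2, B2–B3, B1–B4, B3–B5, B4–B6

Yes; width 1.

Checking the three conditions: (i) the bags cover all of {a, b, c, d, e, f, g}; (ii) for each edge, some bag contains both endpoints; (iii) the bags containing any fixed vertex form a subtree. All hold, so the decomposition is valid with width 2 − 1 = 1.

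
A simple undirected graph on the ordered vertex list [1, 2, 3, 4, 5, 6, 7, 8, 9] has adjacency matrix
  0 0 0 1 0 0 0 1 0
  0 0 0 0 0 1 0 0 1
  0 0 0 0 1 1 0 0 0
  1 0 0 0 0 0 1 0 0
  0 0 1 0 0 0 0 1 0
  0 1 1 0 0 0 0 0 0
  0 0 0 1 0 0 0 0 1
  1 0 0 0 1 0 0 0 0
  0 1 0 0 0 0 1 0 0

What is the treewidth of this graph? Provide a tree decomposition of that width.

Each bag holds 3 vertices, so the decomposition has width 2, which upper-bounds the treewidth. Since 3–5–8–1–4–7–9–2–6–3 is a cycle in G, G is not acyclic. Forests are exactly the graphs of treewidth ≤ 1, so tw(G) ≥ 2. Hence tw(G) = 2 exactly.

Treewidth 2.
Bags: B1 = {3, 5, 8}  B2 = {1, 3, 8}  B3 = {1, 3, 4}  B4 = {3, 4, 7}  B5 = {3, 7, 9}  B6 = {2, 3, 9}  B7 = {2, 3, 6}
Tree: B1–B2, B2–B3, B3–B4, B4–B5, B5–B6, B6–B7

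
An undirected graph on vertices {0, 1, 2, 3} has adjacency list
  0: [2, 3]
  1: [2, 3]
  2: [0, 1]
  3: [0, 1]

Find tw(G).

2

A width-2 tree decomposition is:
Bags: B1 = {0, 1, 2}  B2 = {0, 1, 3}
Tree: B1–B2
The largest bag has 3 vertices, giving width 2; this decomposition certifies tw(G) ≤ 2. The edges 0–2–1–3–0 form a cycle, so G is not a tree and its treewidth is at least 2. The upper and lower bounds meet at 2, so that is the treewidth.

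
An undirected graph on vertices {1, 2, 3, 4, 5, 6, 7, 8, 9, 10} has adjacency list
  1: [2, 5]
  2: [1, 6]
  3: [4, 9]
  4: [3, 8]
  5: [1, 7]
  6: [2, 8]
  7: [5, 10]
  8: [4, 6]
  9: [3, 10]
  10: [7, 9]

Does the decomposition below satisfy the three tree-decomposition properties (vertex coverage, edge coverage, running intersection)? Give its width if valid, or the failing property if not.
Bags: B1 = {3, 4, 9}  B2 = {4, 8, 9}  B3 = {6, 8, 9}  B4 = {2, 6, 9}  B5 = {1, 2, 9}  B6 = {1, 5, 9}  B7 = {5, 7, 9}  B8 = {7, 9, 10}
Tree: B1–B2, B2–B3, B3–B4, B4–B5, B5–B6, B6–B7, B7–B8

Yes; width 2.

Every vertex of G appears in some bag (union = {1, 2, 3, 4, 5, 6, 7, 8, 9, 10}); every edge is covered by a bag; and for each vertex v the set of bags containing v is connected in the bag tree. The decomposition is therefore valid. The largest bag has 3 vertices, so the width is 2.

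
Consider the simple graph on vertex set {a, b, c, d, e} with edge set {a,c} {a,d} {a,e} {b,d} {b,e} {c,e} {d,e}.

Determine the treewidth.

A width-2 tree decomposition is:
Bags: B1 = {a, c, e}  B2 = {a, d, e}  B3 = {b, d, e}
Tree: B1–B2, B2–B3
Every bag has size at most 3, so the width is 3 − 1 = 2 and tw(G) ≤ 2. Conversely, {a, d, e} is a clique of size 3, and the vertices of any clique must share a bag in every tree decomposition; so some bag has ≥ 3 vertices and tw(G) ≥ 2. Hence tw(G) = 2 exactly.

2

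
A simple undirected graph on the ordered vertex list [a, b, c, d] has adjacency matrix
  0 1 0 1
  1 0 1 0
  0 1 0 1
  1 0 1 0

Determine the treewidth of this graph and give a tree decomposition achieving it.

The largest bag has 3 vertices, giving width 2; this decomposition certifies tw(G) ≤ 2. For the lower bound, G contains the cycle c–d–a–b–c, so G is not a forest; only forests have treewidth ≤ 1, hence tw(G) ≥ 2. Combining the bounds, tw(G) = 2.

Treewidth 2.
One optimal decomposition is:
Bags: B1 = {a, c, d}  B2 = {a, b, c}
Tree: B1–B2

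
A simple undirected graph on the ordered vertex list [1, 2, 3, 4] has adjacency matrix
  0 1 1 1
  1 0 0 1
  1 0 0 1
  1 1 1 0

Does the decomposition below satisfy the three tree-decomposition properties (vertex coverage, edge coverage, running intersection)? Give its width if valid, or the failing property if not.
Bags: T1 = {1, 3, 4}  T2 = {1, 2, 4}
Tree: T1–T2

Yes; width 2.

Vertex coverage: the bags together contain {1, 2, 3, 4}, the full vertex set. Edge coverage: each edge of G has both endpoints in at least one bag. Running intersection: for every vertex, the bags containing it form a connected subtree. All three properties hold, so this is a valid tree decomposition of width max|bag| − 1 = 2, and hence tw(G) ≤ 2.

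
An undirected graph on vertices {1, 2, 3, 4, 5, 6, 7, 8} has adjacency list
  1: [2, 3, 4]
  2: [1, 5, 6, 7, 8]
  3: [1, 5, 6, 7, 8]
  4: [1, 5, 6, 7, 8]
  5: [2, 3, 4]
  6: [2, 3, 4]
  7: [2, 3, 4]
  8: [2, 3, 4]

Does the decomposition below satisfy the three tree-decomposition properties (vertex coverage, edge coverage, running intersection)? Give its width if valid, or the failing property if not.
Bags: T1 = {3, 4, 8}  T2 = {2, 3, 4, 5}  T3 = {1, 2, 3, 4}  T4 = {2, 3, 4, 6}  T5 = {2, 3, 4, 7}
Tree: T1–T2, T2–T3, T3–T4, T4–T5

No — edge (2,8) lies in no bag.

A tree decomposition must satisfy three properties: every vertex lies in some bag; for every edge, both endpoints lie together in some bag; and for every vertex, the bags containing it form a connected subtree. Here edge (2,8) lies in no bag, so the decomposition is invalid.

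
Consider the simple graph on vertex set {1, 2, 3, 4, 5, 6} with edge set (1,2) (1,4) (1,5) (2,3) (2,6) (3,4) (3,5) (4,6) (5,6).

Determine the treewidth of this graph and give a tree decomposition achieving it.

Each bag holds 4 vertices, so the decomposition has width 3, which upper-bounds the treewidth. For the lower bound: the 4 vertex sets {4,6}, {1,2}, {5}, {3} are disjoint, each induces a connected subgraph, and every pair is joined by at least one edge of G. Contracting each set to a single vertex therefore yields K_{4} as a minor, and since treewidth is minor-monotone, tw(G) ≥ tw(K_{4}) = 3. The upper and lower bounds meet at 3, so that is the treewidth.

Treewidth 3.
One such decomposition:
Bags: B1 = {2, 4, 5, 6}  B2 = {1, 2, 4, 5}  B3 = {2, 3, 4, 5}
Tree: B1–B2, B2–B3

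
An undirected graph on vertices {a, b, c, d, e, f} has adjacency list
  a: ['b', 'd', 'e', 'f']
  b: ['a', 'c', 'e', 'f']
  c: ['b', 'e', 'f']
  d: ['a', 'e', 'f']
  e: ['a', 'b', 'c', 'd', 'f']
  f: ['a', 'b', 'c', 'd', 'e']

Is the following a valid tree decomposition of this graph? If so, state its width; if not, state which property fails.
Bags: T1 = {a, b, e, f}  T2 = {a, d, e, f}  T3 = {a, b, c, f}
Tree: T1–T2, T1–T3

A tree decomposition must satisfy three properties: every vertex lies in some bag; for every edge, both endpoints lie together in some bag; and for every vertex, the bags containing it form a connected subtree. Here edge (e,c) lies in no bag, so the decomposition is invalid.

No — edge (e,c) lies in no bag.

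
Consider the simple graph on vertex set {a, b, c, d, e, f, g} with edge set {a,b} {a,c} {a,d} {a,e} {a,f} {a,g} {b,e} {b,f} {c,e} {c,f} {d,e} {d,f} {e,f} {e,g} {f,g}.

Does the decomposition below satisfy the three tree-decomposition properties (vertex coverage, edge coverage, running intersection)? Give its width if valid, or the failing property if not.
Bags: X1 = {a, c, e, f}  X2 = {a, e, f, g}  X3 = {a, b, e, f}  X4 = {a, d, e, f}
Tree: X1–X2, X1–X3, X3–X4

Yes; width 3.

Every vertex of G appears in some bag (union = {a, b, c, d, e, f, g}); every edge is covered by a bag; and for each vertex v the set of bags containing v is connected in the bag tree. The decomposition is therefore valid. The largest bag has 4 vertices, so the width is 3.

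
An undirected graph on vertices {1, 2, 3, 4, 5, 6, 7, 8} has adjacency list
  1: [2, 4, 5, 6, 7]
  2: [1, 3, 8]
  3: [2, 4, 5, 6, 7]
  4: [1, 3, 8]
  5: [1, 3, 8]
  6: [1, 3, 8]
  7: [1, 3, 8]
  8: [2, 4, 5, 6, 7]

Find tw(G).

3

A width-3 tree decomposition is:
Bags: B1 = {1, 3, 6, 8}  B2 = {1, 2, 3, 8}  B3 = {1, 3, 7, 8}  B4 = {1, 3, 4, 8}  B5 = {1, 3, 5, 8}
Tree: B1–B2, B2–B3, B3–B4, B4–B5
Each bag holds 4 vertices, so the decomposition has width 3, which upper-bounds the treewidth. For the lower bound: the 4 vertex sets {3,6}, {2,8}, {1}, {7} are disjoint, each induces a connected subgraph, and every pair is joined by at least one edge of G. Contracting each set to a single vertex therefore yields K_{4} as a minor, and since treewidth is minor-monotone, tw(G) ≥ tw(K_{4}) = 3. Therefore the treewidth is 3.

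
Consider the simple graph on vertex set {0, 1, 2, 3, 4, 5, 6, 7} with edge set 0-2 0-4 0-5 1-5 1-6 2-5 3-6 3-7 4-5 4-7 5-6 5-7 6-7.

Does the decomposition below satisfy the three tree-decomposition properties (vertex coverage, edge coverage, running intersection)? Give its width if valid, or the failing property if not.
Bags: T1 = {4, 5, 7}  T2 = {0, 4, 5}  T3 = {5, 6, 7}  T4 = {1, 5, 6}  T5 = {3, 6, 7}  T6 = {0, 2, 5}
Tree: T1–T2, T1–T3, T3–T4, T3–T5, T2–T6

Every vertex of G appears in some bag (union = {0, 1, 2, 3, 4, 5, 6, 7}); every edge is covered by a bag; and for each vertex v the set of bags containing v is connected in the bag tree. The decomposition is therefore valid. The largest bag has 3 vertices, so the width is 2.

Yes; width 2.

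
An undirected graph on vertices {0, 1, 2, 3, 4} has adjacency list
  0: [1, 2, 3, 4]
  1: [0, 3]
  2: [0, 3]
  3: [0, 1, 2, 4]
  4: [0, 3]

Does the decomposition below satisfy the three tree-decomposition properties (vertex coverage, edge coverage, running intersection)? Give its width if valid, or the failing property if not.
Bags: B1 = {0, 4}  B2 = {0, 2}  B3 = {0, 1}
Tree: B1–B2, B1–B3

A tree decomposition must satisfy three properties: every vertex lies in some bag; for every edge, both endpoints lie together in some bag; and for every vertex, the bags containing it form a connected subtree. Here vertex 3 appears in no bag, so the decomposition is invalid.

No — vertex 3 appears in no bag.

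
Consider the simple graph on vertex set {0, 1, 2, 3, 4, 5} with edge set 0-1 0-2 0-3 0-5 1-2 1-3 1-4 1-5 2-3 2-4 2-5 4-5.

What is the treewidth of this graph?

A width-3 tree decomposition is:
Bags: B1 = {0, 1, 2, 3}  B2 = {0, 1, 2, 5}  B3 = {1, 2, 4, 5}
Tree: B1–B2, B2–B3
Each bag holds 4 vertices, so the decomposition has width 3, which upper-bounds the treewidth. For the lower bound, the 4 vertices {0, 1, 2, 3} are pairwise adjacent, and any tree decomposition puts a clique entirely inside one bag — forcing width ≥ 3. The upper and lower bounds meet at 3, so that is the treewidth.

3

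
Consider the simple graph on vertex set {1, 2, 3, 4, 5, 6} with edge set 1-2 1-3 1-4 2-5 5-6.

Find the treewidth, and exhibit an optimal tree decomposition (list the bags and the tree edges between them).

Treewidth 1.
Bags: B1 = {2, 5}  B2 = {5, 6}  B3 = {1, 2}  B4 = {1, 3}  B5 = {1, 4}
Tree: B1–B2, B1–B3, B3–B4, B4–B5

The largest bag has 2 vertices, giving width 1; this decomposition certifies tw(G) ≤ 1. G has an edge, so its treewidth is at least 1. The upper and lower bounds meet at 1, so that is the treewidth.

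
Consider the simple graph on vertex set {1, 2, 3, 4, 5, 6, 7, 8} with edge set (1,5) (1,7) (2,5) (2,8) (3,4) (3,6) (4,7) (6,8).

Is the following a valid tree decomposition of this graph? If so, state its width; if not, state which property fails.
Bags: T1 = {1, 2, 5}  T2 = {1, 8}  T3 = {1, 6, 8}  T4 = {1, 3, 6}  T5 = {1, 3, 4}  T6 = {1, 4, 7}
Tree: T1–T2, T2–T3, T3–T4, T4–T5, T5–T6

No — edge (2,8) lies in no bag.

A tree decomposition must satisfy three properties: every vertex lies in some bag; for every edge, both endpoints lie together in some bag; and for every vertex, the bags containing it form a connected subtree. Here edge (2,8) lies in no bag, so the decomposition is invalid.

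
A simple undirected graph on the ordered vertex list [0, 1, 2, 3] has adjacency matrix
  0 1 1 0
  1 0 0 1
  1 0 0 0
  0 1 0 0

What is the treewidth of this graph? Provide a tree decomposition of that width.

Treewidth 1.
One such decomposition:
Bags: B1 = {1, 3}  B2 = {0, 1}  B3 = {0, 2}
Tree: B1–B2, B2–B3

Every bag has size at most 2, so the width is 2 − 1 = 1 and tw(G) ≤ 1. Since G has at least one edge (e.g. 3–1), it is not an edgeless graph, so tw(G) ≥ 1. The upper and lower bounds meet at 1, so that is the treewidth.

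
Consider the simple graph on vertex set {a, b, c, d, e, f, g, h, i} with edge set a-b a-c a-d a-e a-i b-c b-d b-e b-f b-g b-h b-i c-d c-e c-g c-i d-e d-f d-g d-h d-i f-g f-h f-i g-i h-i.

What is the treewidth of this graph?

4

A width-4 tree decomposition is:
Bags: B1 = {a, b, c, d, i}  B2 = {b, c, d, g, i}  B3 = {a, b, c, d, e}  B4 = {b, d, f, g, i}  B5 = {b, d, f, h, i}
Tree: B1–B2, B1–B3, B2–B4, B4–B5
Every bag has size at most 5, so the width is 5 − 1 = 4 and tw(G) ≤ 4. On the other hand G contains the 5-clique {a, b, c, d, e}. A clique must lie in a single bag of any decomposition, so no decomposition can have width below 4. Therefore the treewidth is 4.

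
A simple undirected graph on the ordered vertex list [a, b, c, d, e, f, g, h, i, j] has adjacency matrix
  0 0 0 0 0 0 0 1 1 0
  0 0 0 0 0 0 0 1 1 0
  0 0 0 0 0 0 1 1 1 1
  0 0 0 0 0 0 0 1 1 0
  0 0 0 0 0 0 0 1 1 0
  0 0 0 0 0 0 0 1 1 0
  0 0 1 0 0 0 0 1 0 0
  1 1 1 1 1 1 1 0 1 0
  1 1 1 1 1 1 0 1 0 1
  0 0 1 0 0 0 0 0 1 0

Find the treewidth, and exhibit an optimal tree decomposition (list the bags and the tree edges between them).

The largest bag has 3 vertices, giving width 2; this decomposition certifies tw(G) ≤ 2. For the lower bound, the 3 vertices {c, i, j} are pairwise adjacent, and any tree decomposition puts a clique entirely inside one bag — forcing width ≥ 2. Hence tw(G) = 2 exactly.

Treewidth 2.
One such decomposition:
Bags: B1 = {b, h, i}  B2 = {a, h, i}  B3 = {d, h, i}  B4 = {e, h, i}  B5 = {f, h, i}  B6 = {c, h, i}  B7 = {c, g, h}  B8 = {c, i, j}
Tree: B1–B2, B2–B3, B3–B4, B2–B5, B3–B6, B6–B7, B6–B8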